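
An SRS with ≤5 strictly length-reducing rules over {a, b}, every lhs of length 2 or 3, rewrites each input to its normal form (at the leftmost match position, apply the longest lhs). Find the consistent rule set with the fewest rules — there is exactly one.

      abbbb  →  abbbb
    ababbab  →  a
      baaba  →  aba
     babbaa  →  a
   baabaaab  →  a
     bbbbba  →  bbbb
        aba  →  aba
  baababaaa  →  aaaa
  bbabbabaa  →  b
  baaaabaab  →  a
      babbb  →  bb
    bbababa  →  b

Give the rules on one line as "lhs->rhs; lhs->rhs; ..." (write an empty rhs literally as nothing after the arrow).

  | abbbb
  | ababbab => abab => a
  | baaba => aba
  | babbaa => baa => a

aab->; baa->a; bab->; bba->b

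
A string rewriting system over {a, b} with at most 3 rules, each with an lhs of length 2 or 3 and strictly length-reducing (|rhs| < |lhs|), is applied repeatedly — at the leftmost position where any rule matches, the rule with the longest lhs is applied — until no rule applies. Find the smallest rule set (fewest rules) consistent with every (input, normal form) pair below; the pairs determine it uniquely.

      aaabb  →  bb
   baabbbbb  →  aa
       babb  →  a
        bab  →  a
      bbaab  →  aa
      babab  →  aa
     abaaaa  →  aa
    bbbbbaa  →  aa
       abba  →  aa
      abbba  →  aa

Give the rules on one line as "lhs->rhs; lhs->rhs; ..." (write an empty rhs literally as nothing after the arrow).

  | aaabb => bb
  | baabbbbb => aabbbbb => aabbbb => aabbb => aabb => aab => aa
  | babb => abb => ab => a
  | bab => ab => a

aaa->; ab->a; ba->a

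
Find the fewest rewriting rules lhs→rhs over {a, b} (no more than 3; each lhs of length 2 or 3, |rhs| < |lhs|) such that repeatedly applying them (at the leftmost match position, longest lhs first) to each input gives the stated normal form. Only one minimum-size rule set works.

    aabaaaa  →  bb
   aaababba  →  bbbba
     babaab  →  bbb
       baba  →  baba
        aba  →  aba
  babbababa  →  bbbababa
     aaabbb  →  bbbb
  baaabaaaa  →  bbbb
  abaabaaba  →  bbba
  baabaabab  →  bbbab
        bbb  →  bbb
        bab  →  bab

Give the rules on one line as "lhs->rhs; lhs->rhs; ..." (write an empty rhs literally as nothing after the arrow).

  | aabaaaa => baaaa => bbaa => bb
  | aaababba => bababba => babbba => bbbba
  | babaab => babb => bbb
  | baba

aa->; aaa->ba; abb->bb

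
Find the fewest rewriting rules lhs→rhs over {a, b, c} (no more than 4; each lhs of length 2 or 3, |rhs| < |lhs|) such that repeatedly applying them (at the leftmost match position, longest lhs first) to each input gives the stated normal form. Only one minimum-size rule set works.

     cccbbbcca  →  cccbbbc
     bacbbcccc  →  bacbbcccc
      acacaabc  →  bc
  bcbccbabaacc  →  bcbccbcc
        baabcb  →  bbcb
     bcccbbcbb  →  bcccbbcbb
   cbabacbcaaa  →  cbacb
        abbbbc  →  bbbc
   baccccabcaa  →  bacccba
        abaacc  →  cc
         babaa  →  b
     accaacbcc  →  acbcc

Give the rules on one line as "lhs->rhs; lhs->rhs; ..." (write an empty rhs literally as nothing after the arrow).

  | cccbbbcca => cccbbbc
  | bacbbcccc
  | acacaabc => acaabc => aabc => bc
  | bcbccbabaacc => bcbccbaacc => bcbccbcc

aa->; ab->; ca->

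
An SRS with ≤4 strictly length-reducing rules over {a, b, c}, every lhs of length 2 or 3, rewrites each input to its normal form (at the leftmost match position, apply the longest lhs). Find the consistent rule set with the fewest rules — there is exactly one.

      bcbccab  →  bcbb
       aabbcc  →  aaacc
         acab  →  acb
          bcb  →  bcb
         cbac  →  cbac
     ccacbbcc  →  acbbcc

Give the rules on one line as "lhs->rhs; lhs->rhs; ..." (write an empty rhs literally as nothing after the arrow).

ab->b; abb->aa; cca->a

  | bcbccab => bcbab => bcbb
  | aabbcc => aaacc
  | acab => acb
  | bcb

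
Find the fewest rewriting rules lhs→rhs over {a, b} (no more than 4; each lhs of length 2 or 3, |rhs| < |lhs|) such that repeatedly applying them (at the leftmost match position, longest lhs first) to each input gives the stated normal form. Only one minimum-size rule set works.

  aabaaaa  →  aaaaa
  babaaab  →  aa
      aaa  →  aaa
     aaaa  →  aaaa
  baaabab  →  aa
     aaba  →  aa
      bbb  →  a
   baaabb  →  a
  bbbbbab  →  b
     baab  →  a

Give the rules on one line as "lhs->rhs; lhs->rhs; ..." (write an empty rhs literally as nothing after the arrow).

  | aabaaaa => aaaaa
  | babaaab => baaab => aaab => aa
  | aaa
  | aaaa

ab->; baa->aa; bbb->a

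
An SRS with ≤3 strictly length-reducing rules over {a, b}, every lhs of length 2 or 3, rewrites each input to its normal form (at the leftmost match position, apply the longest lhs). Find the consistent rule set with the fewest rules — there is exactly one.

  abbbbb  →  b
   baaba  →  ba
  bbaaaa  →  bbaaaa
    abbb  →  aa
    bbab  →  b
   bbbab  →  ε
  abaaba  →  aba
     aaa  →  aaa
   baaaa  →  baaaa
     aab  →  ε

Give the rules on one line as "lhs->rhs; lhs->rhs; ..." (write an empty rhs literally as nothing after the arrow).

  | abbbbb => aabb => b
  | baaba => ba
  | bbaaaa
  | abbb => aa

aab->; bab->; bbb->a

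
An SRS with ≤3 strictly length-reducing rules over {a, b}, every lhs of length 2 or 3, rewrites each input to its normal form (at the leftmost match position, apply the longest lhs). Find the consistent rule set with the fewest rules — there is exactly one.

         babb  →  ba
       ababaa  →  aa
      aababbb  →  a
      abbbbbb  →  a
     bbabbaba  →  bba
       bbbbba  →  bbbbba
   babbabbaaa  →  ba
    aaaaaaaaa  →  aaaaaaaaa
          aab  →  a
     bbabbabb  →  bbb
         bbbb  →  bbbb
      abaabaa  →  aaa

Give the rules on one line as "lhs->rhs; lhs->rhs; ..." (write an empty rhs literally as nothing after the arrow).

  | babb => ba
  | ababaa => abaa => aa
  | aababbb => aabbb => aab => a
  | abbbbbb => abbbb => abb => a

ab->; abb->a; baa->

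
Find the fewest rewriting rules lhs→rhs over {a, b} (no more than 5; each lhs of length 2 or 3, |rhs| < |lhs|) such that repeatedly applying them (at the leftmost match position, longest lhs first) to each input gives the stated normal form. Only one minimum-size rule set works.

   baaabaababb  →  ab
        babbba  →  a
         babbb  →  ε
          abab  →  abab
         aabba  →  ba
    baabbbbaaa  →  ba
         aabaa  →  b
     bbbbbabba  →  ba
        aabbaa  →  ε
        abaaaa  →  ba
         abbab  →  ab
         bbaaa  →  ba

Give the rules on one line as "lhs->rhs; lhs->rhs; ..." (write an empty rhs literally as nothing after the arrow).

  | baaabaababb => abaababb => ababb => ab
  | babbba => bba => a
  | babbb => bb => ε
  | abab

aa->b; abb->; baa->; bb->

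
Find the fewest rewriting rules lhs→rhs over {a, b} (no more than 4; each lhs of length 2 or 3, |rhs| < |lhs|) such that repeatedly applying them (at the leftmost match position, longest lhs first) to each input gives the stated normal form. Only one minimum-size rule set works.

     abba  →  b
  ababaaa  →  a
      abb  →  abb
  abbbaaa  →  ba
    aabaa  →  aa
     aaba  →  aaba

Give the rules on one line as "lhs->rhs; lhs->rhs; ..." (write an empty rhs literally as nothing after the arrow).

  | abba => aaa => b
  | ababaaa => abaa => a
  | abb
  | abbbaaa => aaaa => ba

aaa->b; baa->; bba->aa; bbb->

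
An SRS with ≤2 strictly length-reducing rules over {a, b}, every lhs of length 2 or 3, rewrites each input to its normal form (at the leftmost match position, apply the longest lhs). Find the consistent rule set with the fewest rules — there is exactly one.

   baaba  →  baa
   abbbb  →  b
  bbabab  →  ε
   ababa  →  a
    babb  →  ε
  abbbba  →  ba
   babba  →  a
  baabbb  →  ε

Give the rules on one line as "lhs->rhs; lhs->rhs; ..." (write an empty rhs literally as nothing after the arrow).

ab->; bb->

  | baaba => baa
  | abbbb => bbb => b
  | bbabab => abab => ab => ε
  | ababa => aba => a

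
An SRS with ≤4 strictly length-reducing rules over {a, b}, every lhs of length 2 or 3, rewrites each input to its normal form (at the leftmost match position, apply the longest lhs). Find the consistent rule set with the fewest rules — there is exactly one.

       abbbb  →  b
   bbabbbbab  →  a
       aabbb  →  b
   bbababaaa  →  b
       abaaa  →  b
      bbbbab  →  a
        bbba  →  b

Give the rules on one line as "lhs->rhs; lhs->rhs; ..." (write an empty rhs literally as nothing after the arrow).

  | abbbb => bbbb => bbb => bb => b
  | bbabbbbab => babbbbab => abbbab => bbbab => bbab => bab => a
  | aabbb => abbb => bbb => bb => b
  | bbababaaa => bababaaa => aabaaa => abaaa => baaa => baa => ba => b

ab->b; ba->b; bab->a; bb->b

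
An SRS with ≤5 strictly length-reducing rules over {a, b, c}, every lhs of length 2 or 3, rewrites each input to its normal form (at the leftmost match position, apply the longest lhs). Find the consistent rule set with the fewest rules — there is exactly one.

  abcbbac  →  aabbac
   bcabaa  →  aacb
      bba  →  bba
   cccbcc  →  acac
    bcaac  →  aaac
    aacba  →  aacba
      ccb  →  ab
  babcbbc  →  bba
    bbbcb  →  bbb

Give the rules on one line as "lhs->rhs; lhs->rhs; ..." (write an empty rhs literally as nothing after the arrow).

  | abcbbac => aabbac
  | bcabaa => aabaa => aacb
  | bba
  | cccbcc => acbcc => acac

baa->cb; bab->bb; bc->a; cc->a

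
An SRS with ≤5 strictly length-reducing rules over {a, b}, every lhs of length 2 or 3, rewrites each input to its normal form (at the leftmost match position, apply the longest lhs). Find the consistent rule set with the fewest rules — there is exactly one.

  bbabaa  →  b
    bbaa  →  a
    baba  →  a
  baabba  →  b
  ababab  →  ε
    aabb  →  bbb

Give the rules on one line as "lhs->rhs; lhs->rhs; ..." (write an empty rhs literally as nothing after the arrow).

  | bbabaa => baa => aa => b
  | bbaa => a
  | baba => aba => a
  | baabba => aabba => bbba => b

aa->b; ab->; ba->a; bba->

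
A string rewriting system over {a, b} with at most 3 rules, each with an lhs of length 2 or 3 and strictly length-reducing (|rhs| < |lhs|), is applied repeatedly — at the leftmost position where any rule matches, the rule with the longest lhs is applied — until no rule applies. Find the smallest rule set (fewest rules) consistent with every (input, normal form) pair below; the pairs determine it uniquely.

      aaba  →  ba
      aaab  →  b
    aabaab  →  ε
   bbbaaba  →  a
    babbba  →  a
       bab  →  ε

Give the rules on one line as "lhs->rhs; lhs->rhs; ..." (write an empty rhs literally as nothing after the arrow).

ab->b; bb->

  | aaba => aba => ba
  | aaab => aab => ab => b
  | aabaab => abaab => baab => bab => bb => ε
  | bbbaaba => baaba => baba => bba => a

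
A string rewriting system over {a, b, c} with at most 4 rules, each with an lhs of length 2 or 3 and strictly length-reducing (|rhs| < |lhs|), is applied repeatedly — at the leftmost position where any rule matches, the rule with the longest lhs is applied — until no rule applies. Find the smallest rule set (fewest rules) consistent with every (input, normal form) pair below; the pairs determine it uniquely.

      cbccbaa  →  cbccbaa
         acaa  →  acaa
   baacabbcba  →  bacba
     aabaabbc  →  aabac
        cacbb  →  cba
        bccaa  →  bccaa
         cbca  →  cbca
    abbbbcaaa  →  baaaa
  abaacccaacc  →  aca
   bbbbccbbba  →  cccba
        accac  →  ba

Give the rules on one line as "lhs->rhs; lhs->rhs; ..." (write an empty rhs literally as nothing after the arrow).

aac->a; acc->ba; bb->c; bbb->b

  | cbccbaa
  | acaa
  | baacabbcba => baabbcba => baaccba => bacba
  | aabaabbc => aabaacc => aabac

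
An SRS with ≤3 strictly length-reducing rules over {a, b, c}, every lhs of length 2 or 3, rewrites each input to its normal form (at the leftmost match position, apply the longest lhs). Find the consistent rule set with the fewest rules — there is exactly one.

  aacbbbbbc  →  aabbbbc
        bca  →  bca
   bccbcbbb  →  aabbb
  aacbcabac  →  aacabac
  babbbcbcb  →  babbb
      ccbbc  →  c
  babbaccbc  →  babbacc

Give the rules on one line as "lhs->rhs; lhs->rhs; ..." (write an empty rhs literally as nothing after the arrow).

  | aacbbbbbc => aabbbbc
  | bca
  | bccbcbbb => aabcbbb => aabbb
  | aacbcabac => aacabac

bcc->aa; cb->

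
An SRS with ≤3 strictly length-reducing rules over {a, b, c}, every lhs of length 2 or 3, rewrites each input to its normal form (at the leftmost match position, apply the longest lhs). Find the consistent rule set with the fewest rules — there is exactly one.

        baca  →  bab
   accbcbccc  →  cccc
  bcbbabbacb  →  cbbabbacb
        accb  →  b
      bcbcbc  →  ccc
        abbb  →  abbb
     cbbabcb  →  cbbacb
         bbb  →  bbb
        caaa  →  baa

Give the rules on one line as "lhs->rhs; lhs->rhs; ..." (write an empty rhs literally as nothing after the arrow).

  | baca => bab
  | accbcbccc => bcbccc => cbccc => cccc
  | bcbbabbacb => cbbabbacb
  | accb => b

acc->; bc->c; ca->b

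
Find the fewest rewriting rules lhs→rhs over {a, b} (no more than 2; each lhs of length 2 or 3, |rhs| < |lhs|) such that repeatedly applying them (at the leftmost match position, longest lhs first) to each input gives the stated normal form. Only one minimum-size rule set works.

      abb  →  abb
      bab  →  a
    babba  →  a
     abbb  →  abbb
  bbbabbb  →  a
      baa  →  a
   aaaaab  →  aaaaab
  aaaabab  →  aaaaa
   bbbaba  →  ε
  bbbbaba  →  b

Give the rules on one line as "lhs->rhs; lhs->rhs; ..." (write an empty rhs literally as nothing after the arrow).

  | abb
  | bab => a
  | babba => aba => a
  | abbb

ba->; bab->a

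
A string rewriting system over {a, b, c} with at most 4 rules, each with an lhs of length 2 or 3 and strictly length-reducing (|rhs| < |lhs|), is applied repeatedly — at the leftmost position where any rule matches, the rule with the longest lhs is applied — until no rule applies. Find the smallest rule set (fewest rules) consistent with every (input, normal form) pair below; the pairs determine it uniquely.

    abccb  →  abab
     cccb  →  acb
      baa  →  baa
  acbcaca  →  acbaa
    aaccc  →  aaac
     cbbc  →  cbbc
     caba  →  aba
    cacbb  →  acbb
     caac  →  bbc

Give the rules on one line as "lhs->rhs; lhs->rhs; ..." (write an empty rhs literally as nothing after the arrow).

ca->a; caa->bb; cc->a

  | abccb => abab
  | cccb => acb
  | baa
  | acbcaca => acbaca => acbaa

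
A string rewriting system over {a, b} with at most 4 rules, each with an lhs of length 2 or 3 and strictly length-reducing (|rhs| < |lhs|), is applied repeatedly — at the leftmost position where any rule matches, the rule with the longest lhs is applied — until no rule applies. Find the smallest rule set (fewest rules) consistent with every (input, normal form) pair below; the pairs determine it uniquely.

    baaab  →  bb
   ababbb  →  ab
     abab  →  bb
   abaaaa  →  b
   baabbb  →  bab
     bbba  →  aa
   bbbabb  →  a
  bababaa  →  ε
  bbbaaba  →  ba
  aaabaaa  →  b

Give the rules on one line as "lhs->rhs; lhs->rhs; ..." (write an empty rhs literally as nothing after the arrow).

  | baaab => bb
  | ababbb => bbbb => ab
  | abab => bb
  | abaaaa => baaa => b

aaa->; aba->b; abb->; bbb->a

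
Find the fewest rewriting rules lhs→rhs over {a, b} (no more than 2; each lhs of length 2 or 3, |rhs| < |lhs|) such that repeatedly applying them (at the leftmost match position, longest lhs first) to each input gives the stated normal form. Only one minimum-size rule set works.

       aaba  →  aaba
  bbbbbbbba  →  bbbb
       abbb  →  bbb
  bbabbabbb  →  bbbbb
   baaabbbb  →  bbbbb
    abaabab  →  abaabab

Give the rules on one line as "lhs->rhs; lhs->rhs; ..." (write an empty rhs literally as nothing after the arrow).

abb->bb; bba->ab

  | aaba
  | bbbbbbbba => bbbbbbab => bbbbabb => bbabbb => abbbb => bbbb
  | abbb => bbb
  | bbabbabbb => abbbabbb => bbbabbb => babbbb => bbbbb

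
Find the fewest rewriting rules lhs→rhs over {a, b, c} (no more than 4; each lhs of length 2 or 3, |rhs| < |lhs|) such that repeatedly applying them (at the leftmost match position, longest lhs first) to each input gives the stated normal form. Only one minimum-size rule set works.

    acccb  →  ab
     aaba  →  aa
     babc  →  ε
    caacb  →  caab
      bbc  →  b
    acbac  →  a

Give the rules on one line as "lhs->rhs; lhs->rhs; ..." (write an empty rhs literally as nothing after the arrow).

ac->a; ba->; bc->

  | acccb => accb => acb => ab
  | aaba => aa
  | babc => bc => ε
  | caacb => caab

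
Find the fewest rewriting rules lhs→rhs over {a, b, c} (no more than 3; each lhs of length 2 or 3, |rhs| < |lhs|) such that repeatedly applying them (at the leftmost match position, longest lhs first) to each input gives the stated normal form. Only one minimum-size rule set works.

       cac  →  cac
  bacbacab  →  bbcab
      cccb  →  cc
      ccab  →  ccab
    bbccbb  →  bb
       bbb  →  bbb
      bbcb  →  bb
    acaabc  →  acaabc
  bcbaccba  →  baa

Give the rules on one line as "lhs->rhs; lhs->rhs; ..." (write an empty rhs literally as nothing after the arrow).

aac->bc; acc->ac; cb->

  | cac
  | bacbacab => baacab => bbcab
  | cccb => cc
  | ccab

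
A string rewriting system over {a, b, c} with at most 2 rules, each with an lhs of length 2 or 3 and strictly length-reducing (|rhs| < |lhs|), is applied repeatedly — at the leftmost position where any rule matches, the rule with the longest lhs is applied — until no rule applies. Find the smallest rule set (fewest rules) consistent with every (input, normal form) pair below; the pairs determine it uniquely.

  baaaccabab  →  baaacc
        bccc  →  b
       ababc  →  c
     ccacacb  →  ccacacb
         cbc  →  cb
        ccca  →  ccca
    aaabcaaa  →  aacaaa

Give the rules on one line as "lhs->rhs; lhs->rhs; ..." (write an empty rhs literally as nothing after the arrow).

ab->; bc->b

  | baaaccabab => baaaccab => baaacc
  | bccc => bcc => bc => b
  | ababc => abc => c
  | ccacacb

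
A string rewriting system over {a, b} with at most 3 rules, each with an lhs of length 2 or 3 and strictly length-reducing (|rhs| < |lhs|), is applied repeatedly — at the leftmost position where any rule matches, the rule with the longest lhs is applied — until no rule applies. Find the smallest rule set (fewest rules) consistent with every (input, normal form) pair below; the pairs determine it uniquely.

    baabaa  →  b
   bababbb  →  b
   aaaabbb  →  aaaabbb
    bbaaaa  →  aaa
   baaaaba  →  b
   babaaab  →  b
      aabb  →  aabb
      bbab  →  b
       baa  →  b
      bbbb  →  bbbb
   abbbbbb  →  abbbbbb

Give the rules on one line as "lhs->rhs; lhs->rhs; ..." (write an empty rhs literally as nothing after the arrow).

ba->b; bab->ba; bba->

  | baabaa => babaa => baaa => baa => ba => b
  | bababbb => baabbb => babbb => babb => bab => ba => b
  | aaaabbb
  | bbaaaa => aaa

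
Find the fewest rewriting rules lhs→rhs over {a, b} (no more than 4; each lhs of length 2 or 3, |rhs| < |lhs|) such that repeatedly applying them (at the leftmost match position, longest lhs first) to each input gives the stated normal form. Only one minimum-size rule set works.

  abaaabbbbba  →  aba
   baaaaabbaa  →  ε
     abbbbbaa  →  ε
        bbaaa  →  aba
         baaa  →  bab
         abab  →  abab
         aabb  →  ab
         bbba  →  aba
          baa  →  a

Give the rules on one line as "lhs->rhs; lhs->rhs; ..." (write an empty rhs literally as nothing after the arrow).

  | abaaabbbbba => ababbbbbba => abbbbba => bbba => aba
  | baaaaabbaa => babaabbaa => babbbbaa => bbbaa => abaa => abb => ε
  | abbbbbaa => bbbaa => abaa => abb => ε
  | bbaaa => aaaa => aba

aa->b; aaa->ab; abb->; bb->a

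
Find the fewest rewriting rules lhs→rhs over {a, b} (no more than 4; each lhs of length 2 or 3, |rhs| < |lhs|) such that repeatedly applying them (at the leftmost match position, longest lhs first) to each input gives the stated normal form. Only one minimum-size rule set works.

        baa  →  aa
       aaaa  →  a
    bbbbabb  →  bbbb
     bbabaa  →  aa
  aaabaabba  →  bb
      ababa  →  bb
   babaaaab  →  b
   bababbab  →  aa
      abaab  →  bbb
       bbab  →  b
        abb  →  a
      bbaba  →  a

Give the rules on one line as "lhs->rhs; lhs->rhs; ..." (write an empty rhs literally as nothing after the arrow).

aaa->bb; ab->a; ba->a; bab->

  | baa => aa
  | aaaa => bba => ba => a
  | bbbbabb => bbbb
  | bbabaa => baa => aa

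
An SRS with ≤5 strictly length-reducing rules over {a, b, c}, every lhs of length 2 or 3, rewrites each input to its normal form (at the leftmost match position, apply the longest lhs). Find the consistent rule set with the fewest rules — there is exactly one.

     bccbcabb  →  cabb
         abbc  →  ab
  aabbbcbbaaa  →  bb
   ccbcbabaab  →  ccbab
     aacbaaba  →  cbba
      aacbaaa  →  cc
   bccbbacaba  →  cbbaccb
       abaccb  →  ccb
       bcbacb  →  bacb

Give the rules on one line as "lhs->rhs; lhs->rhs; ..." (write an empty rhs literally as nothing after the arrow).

aa->; aaa->cc; aba->cb; bc->

  | bccbcabb => cbcabb => cabb
  | abbc => ab
  | aabbbcbbaaa => bbbcbbaaa => bbbbaaa => bbbbcc => bbbc => bb
  | ccbcbabaab => ccbabaab => ccbcbab => ccbab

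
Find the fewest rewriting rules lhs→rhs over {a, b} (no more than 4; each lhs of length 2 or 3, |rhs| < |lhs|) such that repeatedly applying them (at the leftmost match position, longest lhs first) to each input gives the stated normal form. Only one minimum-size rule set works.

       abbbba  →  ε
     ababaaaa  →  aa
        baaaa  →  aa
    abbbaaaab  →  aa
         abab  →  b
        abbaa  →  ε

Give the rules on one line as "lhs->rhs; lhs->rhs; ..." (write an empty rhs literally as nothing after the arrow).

ab->a; aba->ba; ba->; baa->

  | abbbba => abbba => abba => aba => ba => ε
  | ababaaaa => babaaaa => baaaa => aa
  | baaaa => aa
  | abbbaaaab => abbaaaab => abaaaab => baaaab => aab => aa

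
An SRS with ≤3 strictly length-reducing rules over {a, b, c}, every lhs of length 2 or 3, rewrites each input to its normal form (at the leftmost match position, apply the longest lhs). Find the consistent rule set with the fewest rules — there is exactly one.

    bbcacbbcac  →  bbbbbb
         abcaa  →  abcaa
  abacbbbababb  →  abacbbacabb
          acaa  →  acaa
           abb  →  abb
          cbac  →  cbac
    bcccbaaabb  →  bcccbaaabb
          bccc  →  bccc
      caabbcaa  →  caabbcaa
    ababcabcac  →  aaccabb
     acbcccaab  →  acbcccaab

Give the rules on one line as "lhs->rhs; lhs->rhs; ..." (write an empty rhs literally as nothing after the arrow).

  | bbcacbbcac => bbbbbcac => bbbbbb
  | abcaa
  | abacbbbababb => abacbbacabb
  | acaa

bab->ac; cac->b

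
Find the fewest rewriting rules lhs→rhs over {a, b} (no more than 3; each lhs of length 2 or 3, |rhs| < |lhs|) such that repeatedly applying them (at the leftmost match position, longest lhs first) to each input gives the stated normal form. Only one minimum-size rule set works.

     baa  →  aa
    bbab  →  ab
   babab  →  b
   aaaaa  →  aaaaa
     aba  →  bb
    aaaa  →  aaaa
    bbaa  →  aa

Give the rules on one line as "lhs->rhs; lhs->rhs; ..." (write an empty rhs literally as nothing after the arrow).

  | baa => aa
  | bbab => bab => ab
  | babab => abab => bbb => b
  | aaaaa

aba->bb; ba->a; bbb->b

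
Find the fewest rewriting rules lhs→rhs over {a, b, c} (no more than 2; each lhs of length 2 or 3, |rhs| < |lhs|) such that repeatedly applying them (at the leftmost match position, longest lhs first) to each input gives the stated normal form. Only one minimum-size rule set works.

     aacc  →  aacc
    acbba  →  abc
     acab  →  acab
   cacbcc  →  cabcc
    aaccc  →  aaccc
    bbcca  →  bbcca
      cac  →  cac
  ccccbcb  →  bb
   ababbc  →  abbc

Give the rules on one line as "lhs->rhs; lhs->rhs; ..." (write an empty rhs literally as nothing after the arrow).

ba->c; cb->b

  | aacc
  | acbba => abba => abc
  | acab
  | cacbcc => cabcc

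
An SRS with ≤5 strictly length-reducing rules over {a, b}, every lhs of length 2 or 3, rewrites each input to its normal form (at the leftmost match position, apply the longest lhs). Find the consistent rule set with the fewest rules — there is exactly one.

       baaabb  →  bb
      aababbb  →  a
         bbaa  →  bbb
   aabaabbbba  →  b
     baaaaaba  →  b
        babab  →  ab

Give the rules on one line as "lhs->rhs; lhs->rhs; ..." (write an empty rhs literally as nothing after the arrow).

  | baaabb => bbabb => bb
  | aababbb => aabb => a
  | bbaa => bbb
  | aabaabbbba => aabbbbbba => abbbba => bba => b

abb->; ba->; baa->bb; bab->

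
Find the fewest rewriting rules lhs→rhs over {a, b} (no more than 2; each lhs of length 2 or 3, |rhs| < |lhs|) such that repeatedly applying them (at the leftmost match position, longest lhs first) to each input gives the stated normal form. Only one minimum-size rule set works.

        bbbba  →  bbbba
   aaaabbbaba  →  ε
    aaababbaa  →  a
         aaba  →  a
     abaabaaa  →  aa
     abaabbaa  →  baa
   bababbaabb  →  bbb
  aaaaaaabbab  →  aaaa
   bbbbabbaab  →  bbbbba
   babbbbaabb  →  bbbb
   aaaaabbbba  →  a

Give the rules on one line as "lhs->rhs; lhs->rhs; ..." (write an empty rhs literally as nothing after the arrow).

ab->; aba->

  | bbbba
  | aaaabbbaba => aaabbaba => aababa => aba => ε
  | aaababbaa => aabbaa => abaa => a
  | aaba => a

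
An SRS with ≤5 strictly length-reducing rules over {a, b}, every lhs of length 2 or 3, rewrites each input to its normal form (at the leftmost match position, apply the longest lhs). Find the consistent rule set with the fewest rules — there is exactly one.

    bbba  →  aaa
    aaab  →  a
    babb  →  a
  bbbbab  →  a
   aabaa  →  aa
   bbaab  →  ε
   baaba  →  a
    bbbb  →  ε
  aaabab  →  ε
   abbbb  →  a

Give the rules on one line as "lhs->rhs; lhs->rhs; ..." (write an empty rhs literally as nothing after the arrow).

  | bbba => aaa
  | aaab => a
  | babb => abb => ab => a
  | bbbbab => aabab => ab => a

aab->; ab->a; ba->a; bbb->aa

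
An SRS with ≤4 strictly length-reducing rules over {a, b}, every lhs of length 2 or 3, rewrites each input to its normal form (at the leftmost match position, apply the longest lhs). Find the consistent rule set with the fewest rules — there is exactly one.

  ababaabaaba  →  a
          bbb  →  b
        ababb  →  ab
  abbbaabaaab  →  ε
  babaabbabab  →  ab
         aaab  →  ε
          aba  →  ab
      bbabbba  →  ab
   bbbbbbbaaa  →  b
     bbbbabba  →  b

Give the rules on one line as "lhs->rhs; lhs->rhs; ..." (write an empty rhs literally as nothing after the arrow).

aa->b; ba->b; bb->

  | ababaabaaba => abbaabaaba => aaabaaba => babaaba => bbaaba => aaba => bba => a
  | bbb => b
  | ababb => abbb => ab
  | abbbaabaaab => abaabaaab => ababaaab => abbaaab => aaaab => baab => bab => bb => ε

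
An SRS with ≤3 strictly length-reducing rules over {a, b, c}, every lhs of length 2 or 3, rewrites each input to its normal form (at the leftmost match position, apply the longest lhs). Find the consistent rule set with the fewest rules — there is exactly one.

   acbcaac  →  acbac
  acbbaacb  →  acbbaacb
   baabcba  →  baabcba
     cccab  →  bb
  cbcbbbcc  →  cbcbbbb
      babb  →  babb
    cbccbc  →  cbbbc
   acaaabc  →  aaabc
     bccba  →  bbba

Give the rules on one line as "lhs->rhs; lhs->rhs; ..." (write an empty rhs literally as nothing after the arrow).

ca->; cc->b

  | acbcaac => acbac
  | acbbaacb
  | baabcba
  | cccab => bcab => bb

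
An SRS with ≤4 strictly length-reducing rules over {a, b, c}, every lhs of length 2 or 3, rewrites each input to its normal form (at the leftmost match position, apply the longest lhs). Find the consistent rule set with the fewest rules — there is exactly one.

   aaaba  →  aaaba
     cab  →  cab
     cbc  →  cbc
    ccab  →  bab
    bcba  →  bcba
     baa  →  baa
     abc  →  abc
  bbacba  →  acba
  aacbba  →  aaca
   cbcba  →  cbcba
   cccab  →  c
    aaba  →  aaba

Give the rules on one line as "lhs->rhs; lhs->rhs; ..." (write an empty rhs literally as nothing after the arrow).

bb->; bca->cb; cc->b

  | aaaba
  | cab
  | cbc
  | ccab => bab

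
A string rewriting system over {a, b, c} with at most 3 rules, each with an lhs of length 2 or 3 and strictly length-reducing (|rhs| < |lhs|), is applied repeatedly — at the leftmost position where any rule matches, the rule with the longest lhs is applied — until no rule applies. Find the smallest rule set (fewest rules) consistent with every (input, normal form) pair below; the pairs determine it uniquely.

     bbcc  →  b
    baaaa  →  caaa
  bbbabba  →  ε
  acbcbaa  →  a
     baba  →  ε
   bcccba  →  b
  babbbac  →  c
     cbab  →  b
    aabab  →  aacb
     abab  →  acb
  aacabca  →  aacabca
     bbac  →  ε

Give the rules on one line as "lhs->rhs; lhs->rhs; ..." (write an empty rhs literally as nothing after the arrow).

ba->c; bb->b; cc->

  | bbcc => bcc => b
  | baaaa => caaa
  | bbbabba => bbabba => babba => cbba => cba => cc => ε
  | acbcbaa => acbcca => acba => acc => a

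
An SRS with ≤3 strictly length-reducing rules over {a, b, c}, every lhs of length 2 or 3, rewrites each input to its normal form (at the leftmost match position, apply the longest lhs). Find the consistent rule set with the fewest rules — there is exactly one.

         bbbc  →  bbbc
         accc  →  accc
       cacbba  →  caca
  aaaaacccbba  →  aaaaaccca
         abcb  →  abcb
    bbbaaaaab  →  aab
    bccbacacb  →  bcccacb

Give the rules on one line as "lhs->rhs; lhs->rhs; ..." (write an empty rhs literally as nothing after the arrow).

  | bbbc
  | accc
  | cacbba => caca
  | aaaaacccbba => aaaaaccca

ba->; cbb->c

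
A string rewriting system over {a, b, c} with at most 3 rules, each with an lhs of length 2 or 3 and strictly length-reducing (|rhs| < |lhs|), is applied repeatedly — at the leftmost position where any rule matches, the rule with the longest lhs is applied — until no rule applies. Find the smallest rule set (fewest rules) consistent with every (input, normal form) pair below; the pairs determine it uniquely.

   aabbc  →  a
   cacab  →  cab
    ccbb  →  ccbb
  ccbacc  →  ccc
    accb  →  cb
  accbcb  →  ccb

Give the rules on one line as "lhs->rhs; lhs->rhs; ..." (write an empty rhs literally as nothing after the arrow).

ac->; bc->c

  | aabbc => aabc => aac => a
  | cacab => cab
  | ccbb
  | ccbacc => ccbc => ccc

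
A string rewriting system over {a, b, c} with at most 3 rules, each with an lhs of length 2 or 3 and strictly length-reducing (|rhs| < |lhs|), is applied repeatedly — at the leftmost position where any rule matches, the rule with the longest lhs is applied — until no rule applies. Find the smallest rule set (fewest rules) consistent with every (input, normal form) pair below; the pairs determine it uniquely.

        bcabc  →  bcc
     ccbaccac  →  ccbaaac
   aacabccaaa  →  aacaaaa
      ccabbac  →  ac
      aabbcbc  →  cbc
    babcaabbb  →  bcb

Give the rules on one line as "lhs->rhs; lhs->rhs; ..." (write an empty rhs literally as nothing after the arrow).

ab->; cca->aa

  | bcabc => bcc
  | ccbaccac => ccbaaac
  | aacabccaaa => aacccaaa => aacaaaa
  | ccabbac => aabbac => abac => ac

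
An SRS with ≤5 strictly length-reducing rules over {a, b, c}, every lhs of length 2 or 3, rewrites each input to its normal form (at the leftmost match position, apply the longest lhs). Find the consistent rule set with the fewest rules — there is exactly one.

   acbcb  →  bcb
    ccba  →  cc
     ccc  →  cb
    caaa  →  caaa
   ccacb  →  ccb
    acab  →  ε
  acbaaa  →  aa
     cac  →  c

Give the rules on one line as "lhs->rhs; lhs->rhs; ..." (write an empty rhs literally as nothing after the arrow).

  | acbcb => bcb
  | ccba => cc
  | ccc => cb
  | caaa

ab->; ac->; ba->; ccc->cb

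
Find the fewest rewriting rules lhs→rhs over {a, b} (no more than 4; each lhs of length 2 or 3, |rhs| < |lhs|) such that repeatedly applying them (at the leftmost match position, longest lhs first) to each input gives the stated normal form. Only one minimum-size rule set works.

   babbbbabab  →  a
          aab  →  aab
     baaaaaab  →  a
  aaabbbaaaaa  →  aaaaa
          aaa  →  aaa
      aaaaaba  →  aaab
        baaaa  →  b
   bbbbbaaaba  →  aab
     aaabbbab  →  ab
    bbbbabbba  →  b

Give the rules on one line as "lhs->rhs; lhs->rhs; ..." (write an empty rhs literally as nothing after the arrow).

  | babbbbabab => bbbbbabab => abbbabab => bbabab => aabab => abbb => bb => a
  | aab
  | baaaaaab => baaaaab => baaaab => baaab => baab => bab => bb => a
  | aaabbbaaaaa => aabbaaaaa => abaaaaa => bbaaaa => aaaaa

aba->bb; abb->b; ba->b; bb->a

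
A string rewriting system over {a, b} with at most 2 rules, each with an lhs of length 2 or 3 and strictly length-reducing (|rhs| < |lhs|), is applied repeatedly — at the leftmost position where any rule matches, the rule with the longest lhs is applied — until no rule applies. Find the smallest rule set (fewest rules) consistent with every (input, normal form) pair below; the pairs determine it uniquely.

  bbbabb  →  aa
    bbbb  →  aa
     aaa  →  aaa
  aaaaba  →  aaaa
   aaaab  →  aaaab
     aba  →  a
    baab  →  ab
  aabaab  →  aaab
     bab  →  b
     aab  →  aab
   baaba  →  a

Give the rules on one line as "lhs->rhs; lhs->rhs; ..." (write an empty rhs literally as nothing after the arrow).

ba->; bb->a

  | bbbabb => ababb => abb => aa
  | bbbb => abb => aa
  | aaa
  | aaaaba => aaaa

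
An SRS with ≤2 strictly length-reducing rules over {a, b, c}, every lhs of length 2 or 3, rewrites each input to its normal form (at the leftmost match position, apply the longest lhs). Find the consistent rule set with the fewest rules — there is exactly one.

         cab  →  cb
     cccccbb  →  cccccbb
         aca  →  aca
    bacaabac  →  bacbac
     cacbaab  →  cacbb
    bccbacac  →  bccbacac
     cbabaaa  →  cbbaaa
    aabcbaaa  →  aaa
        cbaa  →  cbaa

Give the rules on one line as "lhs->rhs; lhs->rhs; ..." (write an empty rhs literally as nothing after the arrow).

ab->b; bcb->

  | cab => cb
  | cccccbb
  | aca
  | bacaabac => bacabac => bacbac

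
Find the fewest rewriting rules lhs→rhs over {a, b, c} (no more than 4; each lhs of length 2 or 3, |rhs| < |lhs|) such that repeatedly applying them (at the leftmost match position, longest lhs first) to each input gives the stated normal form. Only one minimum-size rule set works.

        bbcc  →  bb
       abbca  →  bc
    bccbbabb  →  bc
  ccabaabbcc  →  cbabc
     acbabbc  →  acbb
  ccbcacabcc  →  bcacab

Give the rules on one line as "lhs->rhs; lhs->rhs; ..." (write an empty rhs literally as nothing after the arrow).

  | bbcc => bb
  | abbca => bcca => bc
  | bccbbabb => bbbabb => abb => bc
  | ccabaabbcc => cbaabbcc => cbabccc => cbabc

abb->bc; bbb->; cc->; cca->c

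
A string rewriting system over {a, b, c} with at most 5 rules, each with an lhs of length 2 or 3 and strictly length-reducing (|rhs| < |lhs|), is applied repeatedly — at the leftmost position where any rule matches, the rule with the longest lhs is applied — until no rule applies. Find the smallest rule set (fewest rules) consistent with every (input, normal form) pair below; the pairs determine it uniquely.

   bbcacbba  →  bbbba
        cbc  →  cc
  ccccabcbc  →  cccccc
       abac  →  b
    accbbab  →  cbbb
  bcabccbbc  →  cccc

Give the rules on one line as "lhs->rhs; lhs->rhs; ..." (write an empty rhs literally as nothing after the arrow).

ab->b; ac->; bc->c; cac->bb

  | bbcacbba => bcacbba => cacbba => bbbba
  | cbc => cc
  | ccccabcbc => ccccbcbc => cccccbc => cccccc
  | abac => bac => b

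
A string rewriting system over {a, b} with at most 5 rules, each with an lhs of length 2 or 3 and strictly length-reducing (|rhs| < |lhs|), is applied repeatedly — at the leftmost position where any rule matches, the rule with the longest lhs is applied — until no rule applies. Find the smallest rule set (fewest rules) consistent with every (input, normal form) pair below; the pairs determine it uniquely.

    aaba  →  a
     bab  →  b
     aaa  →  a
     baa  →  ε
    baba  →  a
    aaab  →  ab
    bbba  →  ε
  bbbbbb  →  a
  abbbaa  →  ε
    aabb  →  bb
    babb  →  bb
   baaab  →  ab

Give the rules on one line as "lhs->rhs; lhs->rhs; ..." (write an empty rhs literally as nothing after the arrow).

aa->; ba->a; bab->b; bbb->ba

  | aaba => ba => a
  | bab => b
  | aaa => a
  | baa => aa => ε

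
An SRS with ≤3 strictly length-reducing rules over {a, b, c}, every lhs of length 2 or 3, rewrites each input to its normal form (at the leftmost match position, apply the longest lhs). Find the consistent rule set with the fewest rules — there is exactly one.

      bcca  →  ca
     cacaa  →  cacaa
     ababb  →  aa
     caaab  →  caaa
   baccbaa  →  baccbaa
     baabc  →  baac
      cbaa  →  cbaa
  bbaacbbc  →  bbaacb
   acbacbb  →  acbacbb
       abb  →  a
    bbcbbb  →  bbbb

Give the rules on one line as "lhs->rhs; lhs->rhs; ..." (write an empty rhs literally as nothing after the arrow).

ab->a; bc->

  | bcca => ca
  | cacaa
  | ababb => aabb => aab => aa
  | caaab => caaa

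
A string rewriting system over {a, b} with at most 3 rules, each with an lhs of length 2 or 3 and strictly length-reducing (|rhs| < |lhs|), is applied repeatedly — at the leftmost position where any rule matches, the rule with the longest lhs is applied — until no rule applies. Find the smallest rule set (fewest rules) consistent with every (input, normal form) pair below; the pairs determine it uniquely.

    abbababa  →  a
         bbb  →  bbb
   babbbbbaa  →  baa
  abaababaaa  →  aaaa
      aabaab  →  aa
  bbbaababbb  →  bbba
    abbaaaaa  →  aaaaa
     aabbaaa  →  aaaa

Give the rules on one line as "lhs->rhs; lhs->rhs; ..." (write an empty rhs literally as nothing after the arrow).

ab->; abb->ab

  | abbababa => abababa => ababa => aba => a
  | bbb
  | babbbbbaa => babbbbaa => babbbaa => babbaa => babaa => baa
  | abaababaaa => aababaaa => aabaaa => aaaa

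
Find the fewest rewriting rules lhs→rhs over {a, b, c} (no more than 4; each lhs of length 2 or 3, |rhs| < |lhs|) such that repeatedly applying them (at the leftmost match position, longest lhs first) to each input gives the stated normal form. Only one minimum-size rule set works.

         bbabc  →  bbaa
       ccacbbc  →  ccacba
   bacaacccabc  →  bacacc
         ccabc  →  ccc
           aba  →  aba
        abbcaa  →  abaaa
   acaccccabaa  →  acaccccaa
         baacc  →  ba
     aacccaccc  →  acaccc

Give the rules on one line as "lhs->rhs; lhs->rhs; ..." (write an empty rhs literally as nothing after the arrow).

aac->b; bc->a; cab->c

  | bbabc => bbaa
  | ccacbbc => ccacba
  | bacaacccabc => bacbccabc => bacacabc => bacacc
  | ccabc => ccc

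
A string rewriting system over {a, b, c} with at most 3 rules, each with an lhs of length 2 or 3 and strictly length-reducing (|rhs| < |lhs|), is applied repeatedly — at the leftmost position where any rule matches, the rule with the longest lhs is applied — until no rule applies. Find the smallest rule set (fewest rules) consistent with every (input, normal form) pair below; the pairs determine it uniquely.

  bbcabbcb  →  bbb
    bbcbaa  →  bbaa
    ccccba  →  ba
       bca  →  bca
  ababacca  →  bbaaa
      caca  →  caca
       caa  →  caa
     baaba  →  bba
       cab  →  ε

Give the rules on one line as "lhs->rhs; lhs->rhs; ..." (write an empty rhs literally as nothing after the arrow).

ab->b; cb->; cc->a

  | bbcabbcb => bbcbbcb => bbbcb => bbb
  | bbcbaa => bbaa
  | ccccba => accba => aaba => aba => ba
  | bca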